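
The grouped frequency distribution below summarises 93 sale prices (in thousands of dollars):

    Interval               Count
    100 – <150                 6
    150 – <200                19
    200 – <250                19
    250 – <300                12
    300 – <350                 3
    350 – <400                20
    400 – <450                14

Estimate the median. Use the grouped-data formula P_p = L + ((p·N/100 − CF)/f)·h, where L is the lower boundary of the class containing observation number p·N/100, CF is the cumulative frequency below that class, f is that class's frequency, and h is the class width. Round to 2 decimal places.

260.42

N = 93; target position k = 50/100 · 93 = 46.5.
Cumulative frequencies: 6, 25, 44, 56, 59, 79, 93.
Observation 46.5 falls in the class 250 – <300.
L = 250, CF = 44, f = 12, h = 50.
P50 = 250 + ((46.5 − 44)/12)·50 = 250 + 10.4167 = 260.417.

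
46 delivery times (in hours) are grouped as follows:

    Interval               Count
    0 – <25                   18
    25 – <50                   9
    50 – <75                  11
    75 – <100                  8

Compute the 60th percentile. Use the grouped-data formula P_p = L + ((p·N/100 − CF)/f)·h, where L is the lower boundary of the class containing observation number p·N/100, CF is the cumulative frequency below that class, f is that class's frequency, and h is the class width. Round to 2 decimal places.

51.36

N = 46; target position k = 60/100 · 46 = 27.6.
Cumulative frequencies: 18, 27, 38, 46.
Observation 27.6 falls in the class 50 – <75.
L = 50, CF = 27, f = 11, h = 25.
P60 = 50 + ((27.6 − 27)/11)·25 = 50 + 1.36364 = 51.3636.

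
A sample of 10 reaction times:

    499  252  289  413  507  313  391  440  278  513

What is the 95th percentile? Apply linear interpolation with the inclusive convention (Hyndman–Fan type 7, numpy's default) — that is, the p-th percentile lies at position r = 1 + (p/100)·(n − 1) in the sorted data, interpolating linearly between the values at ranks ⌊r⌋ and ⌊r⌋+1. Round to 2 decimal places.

Sorted: 252, 278, 289, 313, 391, 413, 440, 499, 507, 513.
n = 10.
r = 1 + (95/100)·(10 − 1) = 1 + 8.55 = 9.55.
Rank 9 is 507 and rank 10 is 513.
Interpolate: 507 + 0.55·(513 − 507) = 507 + 0.55·6 = 510.3.

510.30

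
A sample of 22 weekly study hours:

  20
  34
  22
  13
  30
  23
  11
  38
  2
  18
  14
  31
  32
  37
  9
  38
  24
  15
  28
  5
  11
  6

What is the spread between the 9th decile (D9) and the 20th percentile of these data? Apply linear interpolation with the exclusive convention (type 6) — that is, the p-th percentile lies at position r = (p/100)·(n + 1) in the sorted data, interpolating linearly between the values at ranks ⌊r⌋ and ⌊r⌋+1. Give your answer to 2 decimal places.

27.50

Sorted: 2, 5, 6, 9, 11, 11, 13, 14, 15, 18, 20, 22, 23, 24, 28, 30, 31, 32, 34, 37, 38, 38.
n = 22.
P20: r = 4.6; ranks 4–5 are 9, 11; interpolating gives 10.2.
P90: r = 20.7; ranks 20–21 are 37, 38; interpolating gives 37.7.
Difference: 37.7 − 10.2 = 27.5.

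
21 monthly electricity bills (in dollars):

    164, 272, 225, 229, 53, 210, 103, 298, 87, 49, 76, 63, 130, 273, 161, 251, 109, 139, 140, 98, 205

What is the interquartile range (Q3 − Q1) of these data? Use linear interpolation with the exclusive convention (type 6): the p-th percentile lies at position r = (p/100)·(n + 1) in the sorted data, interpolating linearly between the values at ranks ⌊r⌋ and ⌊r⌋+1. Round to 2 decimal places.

Sorted: 49, 53, 63, 76, 87, 98, 103, 109, 130, 139, 140, 161, 164, 205, 210, 225, 229, 251, 272, 273, 298.
n = 21.
P25: r = 5.5; ranks 5–6 are 87, 98; interpolating gives 92.5.
P75: r = 16.5; ranks 16–17 are 225, 229; interpolating gives 227.
Difference: 227 − 92.5 = 134.5.

134.50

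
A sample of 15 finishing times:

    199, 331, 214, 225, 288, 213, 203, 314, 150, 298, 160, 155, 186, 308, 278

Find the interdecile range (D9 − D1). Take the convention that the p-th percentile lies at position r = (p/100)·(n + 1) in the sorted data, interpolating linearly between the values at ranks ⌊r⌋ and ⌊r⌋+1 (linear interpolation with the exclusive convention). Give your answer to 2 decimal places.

167.80

Sorted: 150, 155, 160, 186, 199, 203, 213, 214, 225, 278, 288, 298, 308, 314, 331.
n = 15.
P10: r = 1.6; ranks 1–2 are 150, 155; interpolating gives 153.
P90: r = 14.4; ranks 14–15 are 314, 331; interpolating gives 320.8.
Difference: 320.8 − 153 = 167.8.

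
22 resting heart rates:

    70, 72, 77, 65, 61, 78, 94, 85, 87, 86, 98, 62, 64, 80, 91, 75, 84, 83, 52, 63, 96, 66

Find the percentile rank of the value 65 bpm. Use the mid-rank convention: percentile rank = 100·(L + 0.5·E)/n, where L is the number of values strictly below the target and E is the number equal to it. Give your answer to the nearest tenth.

25.0

Sorted: 52, 61, 62, 63, 64, 65, 66, 70, 72, 75, 77, 78, 80, 83, 84, 85, 86, 87, 91, 94, 96, 98.
Count below 65: L = 5; count equal: E = 1; n = 22.
Percentile rank = 100·(5 + 0.5·1)/22 = 100·5.5/22 = 25.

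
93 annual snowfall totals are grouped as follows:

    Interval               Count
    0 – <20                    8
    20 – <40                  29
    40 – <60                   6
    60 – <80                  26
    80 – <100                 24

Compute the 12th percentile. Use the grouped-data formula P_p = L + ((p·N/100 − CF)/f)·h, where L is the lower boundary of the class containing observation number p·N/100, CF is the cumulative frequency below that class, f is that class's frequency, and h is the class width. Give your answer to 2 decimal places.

N = 93; target position k = 12/100 · 93 = 11.16.
Cumulative frequencies: 8, 37, 43, 69, 93.
Observation 11.16 falls in the class 20 – <40.
L = 20, CF = 8, f = 29, h = 20.
P12 = 20 + ((11.16 − 8)/29)·20 = 20 + 2.17931 = 22.1793.

22.18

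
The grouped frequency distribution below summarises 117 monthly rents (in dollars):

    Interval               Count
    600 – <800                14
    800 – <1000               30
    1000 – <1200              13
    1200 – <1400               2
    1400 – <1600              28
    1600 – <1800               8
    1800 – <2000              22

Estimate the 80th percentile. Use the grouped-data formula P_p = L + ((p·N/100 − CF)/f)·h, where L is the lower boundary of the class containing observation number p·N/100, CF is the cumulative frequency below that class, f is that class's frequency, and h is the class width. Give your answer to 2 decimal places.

1765.00

N = 117; target position k = 80/100 · 117 = 93.6.
Cumulative frequencies: 14, 44, 57, 59, 87, 95, 117.
Observation 93.6 falls in the class 1600 – <1800.
L = 1600, CF = 87, f = 8, h = 200.
P80 = 1600 + ((93.6 − 87)/8)·200 = 1600 + 165 = 1765.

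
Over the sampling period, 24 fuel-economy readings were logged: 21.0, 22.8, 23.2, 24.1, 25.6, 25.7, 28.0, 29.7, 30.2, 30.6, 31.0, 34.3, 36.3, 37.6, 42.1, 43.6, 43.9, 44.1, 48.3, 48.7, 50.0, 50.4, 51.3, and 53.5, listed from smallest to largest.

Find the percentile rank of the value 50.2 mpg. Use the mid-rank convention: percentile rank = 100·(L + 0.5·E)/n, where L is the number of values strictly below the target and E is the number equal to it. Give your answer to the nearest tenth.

Count below 50.2: L = 21; count equal: E = 0; n = 24.
Percentile rank = 100·(21 + 0.5·0)/24 = 100·21/24 = 87.5.

87.5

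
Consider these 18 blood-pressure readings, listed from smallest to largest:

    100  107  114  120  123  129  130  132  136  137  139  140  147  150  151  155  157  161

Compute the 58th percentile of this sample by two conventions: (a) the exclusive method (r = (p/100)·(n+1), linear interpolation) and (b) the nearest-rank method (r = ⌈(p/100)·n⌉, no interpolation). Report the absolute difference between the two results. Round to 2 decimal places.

n = 18.
(a) r = 11.02; between ranks 11 (139) and 12 (140): 139.02.
(b) the nearest-rank method: rank 11 → 139.
|139.02 − 139| = 0.02.

0.02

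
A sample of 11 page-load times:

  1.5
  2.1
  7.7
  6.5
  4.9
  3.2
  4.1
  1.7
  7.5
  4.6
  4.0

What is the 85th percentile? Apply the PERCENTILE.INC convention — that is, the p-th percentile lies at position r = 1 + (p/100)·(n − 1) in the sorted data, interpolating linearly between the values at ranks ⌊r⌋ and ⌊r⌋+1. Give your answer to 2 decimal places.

7.00

Sorted: 1.5, 1.7, 2.1, 3.2, 4.0, 4.1, 4.6, 4.9, 6.5, 7.5, 7.7.
n = 11.
r = 1 + (85/100)·(11 − 1) = 1 + 8.5 = 9.5.
Rank 9 is 6.5 and rank 10 is 7.5.
Interpolate: 6.5 + 0.5·(7.5 − 6.5) = 6.5 + 0.5·1 = 7.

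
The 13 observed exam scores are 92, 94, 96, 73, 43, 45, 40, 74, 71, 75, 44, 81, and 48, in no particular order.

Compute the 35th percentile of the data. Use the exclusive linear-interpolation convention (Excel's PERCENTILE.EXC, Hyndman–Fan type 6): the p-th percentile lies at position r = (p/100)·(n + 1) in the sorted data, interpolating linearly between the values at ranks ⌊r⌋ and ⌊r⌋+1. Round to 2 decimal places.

47.70

Sorted: 40, 43, 44, 45, 48, 71, 73, 74, 75, 81, 92, 94, 96.
n = 13.
r = (35/100)·(13 + 1) = 4.9.
Rank 4 is 45 and rank 5 is 48.
Interpolate: 45 + 0.9·(48 − 45) = 45 + 0.9·3 = 47.7.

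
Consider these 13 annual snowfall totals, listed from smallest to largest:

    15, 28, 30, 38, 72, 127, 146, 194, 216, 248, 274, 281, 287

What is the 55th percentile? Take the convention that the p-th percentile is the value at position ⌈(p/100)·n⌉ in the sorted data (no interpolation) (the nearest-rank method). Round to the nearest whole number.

194

n = 13.
Position = ⌈55/100 · 13⌉ = ⌈7.15⌉ = 8.
The value at rank 8 is 194.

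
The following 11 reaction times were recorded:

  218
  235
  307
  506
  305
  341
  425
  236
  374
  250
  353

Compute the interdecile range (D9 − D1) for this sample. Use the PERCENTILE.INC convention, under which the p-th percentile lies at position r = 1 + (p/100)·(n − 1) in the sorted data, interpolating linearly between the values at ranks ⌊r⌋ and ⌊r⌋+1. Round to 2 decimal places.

Sorted: 218, 235, 236, 250, 305, 307, 341, 353, 374, 425, 506.
n = 11.
P10: r = 2 (integer) → 235.
P90: r = 10 (integer) → 425.
Difference: 425 − 235 = 190.

190.00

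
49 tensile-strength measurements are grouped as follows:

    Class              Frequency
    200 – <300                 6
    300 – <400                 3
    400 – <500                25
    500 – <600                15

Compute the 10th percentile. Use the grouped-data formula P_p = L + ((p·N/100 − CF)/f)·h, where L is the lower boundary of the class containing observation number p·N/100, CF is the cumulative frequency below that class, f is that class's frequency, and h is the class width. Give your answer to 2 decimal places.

N = 49; target position k = 10/100 · 49 = 4.9.
Cumulative frequencies: 6, 9, 34, 49.
Observation 4.9 falls in the class 200 – <300.
L = 200, CF = 0, f = 6, h = 100.
P10 = 200 + ((4.9 − 0)/6)·100 = 200 + 81.6667 = 281.667.

281.67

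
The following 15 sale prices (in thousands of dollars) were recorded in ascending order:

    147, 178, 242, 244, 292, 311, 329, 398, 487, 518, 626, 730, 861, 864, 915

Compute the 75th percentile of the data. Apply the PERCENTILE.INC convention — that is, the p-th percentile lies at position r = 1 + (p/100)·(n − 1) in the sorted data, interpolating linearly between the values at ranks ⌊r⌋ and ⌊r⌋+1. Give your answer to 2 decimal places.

678.00

n = 15.
r = 1 + (75/100)·(15 − 1) = 1 + 10.5 = 11.5.
Rank 11 is 626 and rank 12 is 730.
Interpolate: 626 + 0.5·(730 − 626) = 626 + 0.5·104 = 678.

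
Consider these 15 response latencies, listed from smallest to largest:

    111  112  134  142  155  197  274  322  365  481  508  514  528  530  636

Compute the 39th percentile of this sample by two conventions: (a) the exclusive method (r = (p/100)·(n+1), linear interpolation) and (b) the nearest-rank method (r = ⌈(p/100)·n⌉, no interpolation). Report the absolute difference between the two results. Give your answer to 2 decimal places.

18.48

n = 15.
(a) r = 6.24; between ranks 6 (197) and 7 (274): 215.48.
(b) the nearest-rank method: rank 6 → 197.
|215.48 − 197| = 18.48.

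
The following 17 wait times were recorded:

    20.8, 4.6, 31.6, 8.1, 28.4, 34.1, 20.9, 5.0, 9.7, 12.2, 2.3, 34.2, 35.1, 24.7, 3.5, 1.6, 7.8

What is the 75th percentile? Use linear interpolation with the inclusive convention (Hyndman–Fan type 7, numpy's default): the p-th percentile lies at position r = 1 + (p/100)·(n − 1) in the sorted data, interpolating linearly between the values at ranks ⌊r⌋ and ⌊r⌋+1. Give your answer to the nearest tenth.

28.4

Sorted: 1.6, 2.3, 3.5, 4.6, 5.0, 7.8, 8.1, 9.7, 12.2, 20.8, 20.9, 24.7, 28.4, 31.6, 34.1, 34.2, 35.1.
n = 17.
r = 1 + (75/100)·(17 − 1) = 1 + 12 = 13.
r is an integer, so P75 is the value at rank 13: 28.4.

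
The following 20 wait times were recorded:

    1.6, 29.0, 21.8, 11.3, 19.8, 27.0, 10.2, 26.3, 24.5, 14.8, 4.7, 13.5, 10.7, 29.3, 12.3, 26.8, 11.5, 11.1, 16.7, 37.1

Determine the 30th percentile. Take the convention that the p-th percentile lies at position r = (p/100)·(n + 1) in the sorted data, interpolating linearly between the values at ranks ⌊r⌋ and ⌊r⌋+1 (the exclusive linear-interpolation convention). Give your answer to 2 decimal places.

Sorted: 1.6, 4.7, 10.2, 10.7, 11.1, 11.3, 11.5, 12.3, 13.5, 14.8, 16.7, 19.8, 21.8, 24.5, 26.3, 26.8, 27.0, 29.0, 29.3, 37.1.
n = 20.
r = (30/100)·(20 + 1) = 6.3.
Rank 6 is 11.3 and rank 7 is 11.5.
Interpolate: 11.3 + 0.3·(11.5 − 11.3) = 11.3 + 0.3·0.2 = 11.36.

11.36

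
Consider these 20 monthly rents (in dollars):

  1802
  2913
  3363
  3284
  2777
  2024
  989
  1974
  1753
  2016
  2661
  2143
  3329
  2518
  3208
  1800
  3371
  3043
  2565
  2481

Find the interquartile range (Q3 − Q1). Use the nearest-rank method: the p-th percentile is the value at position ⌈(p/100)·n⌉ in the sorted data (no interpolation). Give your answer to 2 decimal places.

Sorted: 989, 1753, 1800, 1802, 1974, 2016, 2024, 2143, 2481, 2518, 2565, 2661, 2777, 2913, 3043, 3208, 3284, 3329, 3363, 3371.
n = 20.
P25: rank ⌈25/100·20⌉ = 5 → 1974.
P75: rank ⌈75/100·20⌉ = 15 → 3043.
Difference: 3043 − 1974 = 1069.

1069.00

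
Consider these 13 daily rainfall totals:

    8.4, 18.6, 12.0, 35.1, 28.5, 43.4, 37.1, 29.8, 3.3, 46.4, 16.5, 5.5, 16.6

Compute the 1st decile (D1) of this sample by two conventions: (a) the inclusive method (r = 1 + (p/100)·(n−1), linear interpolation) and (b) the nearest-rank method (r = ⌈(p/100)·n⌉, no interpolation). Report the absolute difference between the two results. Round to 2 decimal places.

0.58

Sorted: 3.3, 5.5, 8.4, 12.0, 16.5, 16.6, 18.6, 28.5, 29.8, 35.1, 37.1, 43.4, 46.4.
n = 13.
(a) r = 2.2; between ranks 2 (5.5) and 3 (8.4): 6.08.
(b) the nearest-rank method: rank 2 → 5.5.
|6.08 − 5.5| = 0.58.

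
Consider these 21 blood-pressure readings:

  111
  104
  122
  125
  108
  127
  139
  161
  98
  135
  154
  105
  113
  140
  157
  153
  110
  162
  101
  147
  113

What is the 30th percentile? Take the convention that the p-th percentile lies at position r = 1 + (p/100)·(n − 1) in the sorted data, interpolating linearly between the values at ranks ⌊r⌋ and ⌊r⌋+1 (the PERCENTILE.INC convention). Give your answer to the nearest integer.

111

Sorted: 98, 101, 104, 105, 108, 110, 111, 113, 113, 122, 125, 127, 135, 139, 140, 147, 153, 154, 157, 161, 162.
n = 21.
r = 1 + (30/100)·(21 − 1) = 1 + 6 = 7.
r is an integer, so P30 is the value at rank 7: 111.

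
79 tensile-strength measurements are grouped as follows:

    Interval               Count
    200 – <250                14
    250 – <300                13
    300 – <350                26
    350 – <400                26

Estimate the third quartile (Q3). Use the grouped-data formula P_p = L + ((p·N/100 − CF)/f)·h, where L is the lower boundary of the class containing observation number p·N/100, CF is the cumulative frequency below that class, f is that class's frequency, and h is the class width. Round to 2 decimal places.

362.02

N = 79; target position k = 75/100 · 79 = 59.25.
Cumulative frequencies: 14, 27, 53, 79.
Observation 59.25 falls in the class 350 – <400.
L = 350, CF = 53, f = 26, h = 50.
P75 = 350 + ((59.25 − 53)/26)·50 = 350 + 12.0192 = 362.019.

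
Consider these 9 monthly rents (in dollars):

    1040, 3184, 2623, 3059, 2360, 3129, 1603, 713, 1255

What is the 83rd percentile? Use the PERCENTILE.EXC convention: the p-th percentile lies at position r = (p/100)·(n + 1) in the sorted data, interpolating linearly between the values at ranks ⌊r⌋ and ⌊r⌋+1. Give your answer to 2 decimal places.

Sorted: 713, 1040, 1255, 1603, 2360, 2623, 3059, 3129, 3184.
n = 9.
r = (83/100)·(9 + 1) = 8.3.
Rank 8 is 3129 and rank 9 is 3184.
Interpolate: 3129 + 0.3·(3184 − 3129) = 3129 + 0.3·55 = 3145.5.

3145.50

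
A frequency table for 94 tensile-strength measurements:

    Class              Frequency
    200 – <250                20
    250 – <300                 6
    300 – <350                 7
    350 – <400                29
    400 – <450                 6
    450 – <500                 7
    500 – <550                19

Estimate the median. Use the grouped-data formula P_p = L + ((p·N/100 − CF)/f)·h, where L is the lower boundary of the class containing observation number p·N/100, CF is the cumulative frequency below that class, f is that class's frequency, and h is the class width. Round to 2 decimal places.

374.14

N = 94; target position k = 50/100 · 94 = 47.
Cumulative frequencies: 20, 26, 33, 62, 68, 75, 94.
Observation 47 falls in the class 350 – <400.
L = 350, CF = 33, f = 29, h = 50.
P50 = 350 + ((47 − 33)/29)·50 = 350 + 24.1379 = 374.138.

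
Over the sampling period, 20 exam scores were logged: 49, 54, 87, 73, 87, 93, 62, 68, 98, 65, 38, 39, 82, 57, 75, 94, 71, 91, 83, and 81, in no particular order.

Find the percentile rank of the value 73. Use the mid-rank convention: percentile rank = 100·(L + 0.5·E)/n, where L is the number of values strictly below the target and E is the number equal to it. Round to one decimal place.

Sorted: 38, 39, 49, 54, 57, 62, 65, 68, 71, 73, 75, 81, 82, 83, 87, 87, 91, 93, 94, 98.
Count below 73: L = 9; count equal: E = 1; n = 20.
Percentile rank = 100·(9 + 0.5·1)/20 = 100·9.5/20 = 47.5.

47.5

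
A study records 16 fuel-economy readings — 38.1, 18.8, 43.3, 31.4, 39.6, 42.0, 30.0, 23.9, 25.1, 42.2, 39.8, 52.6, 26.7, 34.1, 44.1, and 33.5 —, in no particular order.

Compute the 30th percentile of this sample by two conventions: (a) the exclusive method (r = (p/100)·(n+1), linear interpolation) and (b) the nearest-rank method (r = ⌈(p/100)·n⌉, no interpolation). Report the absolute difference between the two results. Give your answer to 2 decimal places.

Sorted: 18.8, 23.9, 25.1, 26.7, 30.0, 31.4, 33.5, 34.1, 38.1, 39.6, 39.8, 42.0, 42.2, 43.3, 44.1, 52.6.
n = 16.
(a) r = 5.1; between ranks 5 (30.0) and 6 (31.4): 30.14.
(b) the nearest-rank method: rank 5 → 30.
|30.14 − 30| = 0.14.

0.14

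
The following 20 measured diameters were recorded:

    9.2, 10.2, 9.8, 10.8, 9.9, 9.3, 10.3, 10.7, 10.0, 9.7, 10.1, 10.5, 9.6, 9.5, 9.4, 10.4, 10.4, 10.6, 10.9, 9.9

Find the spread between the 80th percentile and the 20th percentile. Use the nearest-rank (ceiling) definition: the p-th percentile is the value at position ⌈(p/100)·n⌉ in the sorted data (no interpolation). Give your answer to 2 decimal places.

Sorted: 9.2, 9.3, 9.4, 9.5, 9.6, 9.7, 9.8, 9.9, 9.9, 10.0, 10.1, 10.2, 10.3, 10.4, 10.4, 10.5, 10.6, 10.7, 10.8, 10.9.
n = 20.
P20: rank ⌈20/100·20⌉ = 4 → 9.5.
P80: rank ⌈80/100·20⌉ = 16 → 10.5.
Difference: 10.5 − 9.5 = 1.

1.00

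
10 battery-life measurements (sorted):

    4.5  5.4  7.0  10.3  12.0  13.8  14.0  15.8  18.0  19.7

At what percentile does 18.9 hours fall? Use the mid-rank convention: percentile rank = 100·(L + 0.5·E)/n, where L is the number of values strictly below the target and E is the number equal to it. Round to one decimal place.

90.0

Count below 18.9: L = 9; count equal: E = 0; n = 10.
Percentile rank = 100·(9 + 0.5·0)/10 = 100·9/10 = 90.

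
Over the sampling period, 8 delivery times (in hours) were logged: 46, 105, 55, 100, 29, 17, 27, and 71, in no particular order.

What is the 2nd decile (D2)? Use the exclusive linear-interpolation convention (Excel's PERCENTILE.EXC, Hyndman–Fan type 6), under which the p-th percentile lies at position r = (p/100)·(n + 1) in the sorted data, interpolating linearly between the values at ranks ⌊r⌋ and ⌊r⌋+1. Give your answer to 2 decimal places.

25.00

Sorted: 17, 27, 29, 46, 55, 71, 100, 105.
n = 8.
r = (20/100)·(8 + 1) = 1.8.
Rank 1 is 17 and rank 2 is 27.
Interpolate: 17 + 0.8·(27 − 17) = 17 + 0.8·10 = 25.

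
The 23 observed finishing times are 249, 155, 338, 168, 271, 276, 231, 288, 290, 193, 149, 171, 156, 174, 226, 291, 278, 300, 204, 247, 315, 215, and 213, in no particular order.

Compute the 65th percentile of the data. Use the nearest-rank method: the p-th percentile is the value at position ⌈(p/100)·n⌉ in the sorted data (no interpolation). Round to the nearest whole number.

Sorted: 149, 155, 156, 168, 171, 174, 193, 204, 213, 215, 226, 231, 247, 249, 271, 276, 278, 288, 290, 291, 300, 315, 338.
n = 23.
Position = ⌈65/100 · 23⌉ = ⌈14.95⌉ = 15.
The value at rank 15 is 271.

271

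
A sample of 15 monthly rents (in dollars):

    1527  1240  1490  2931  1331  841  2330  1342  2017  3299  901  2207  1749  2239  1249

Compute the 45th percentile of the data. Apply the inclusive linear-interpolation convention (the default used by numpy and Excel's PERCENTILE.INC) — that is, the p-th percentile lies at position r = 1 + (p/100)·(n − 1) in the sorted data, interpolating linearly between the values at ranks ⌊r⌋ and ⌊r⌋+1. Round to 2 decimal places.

1501.10

Sorted: 841, 901, 1240, 1249, 1331, 1342, 1490, 1527, 1749, 2017, 2207, 2239, 2330, 2931, 3299.
n = 15.
r = 1 + (45/100)·(15 − 1) = 1 + 6.3 = 7.3.
Rank 7 is 1490 and rank 8 is 1527.
Interpolate: 1490 + 0.3·(1527 − 1490) = 1490 + 0.3·37 = 1501.1.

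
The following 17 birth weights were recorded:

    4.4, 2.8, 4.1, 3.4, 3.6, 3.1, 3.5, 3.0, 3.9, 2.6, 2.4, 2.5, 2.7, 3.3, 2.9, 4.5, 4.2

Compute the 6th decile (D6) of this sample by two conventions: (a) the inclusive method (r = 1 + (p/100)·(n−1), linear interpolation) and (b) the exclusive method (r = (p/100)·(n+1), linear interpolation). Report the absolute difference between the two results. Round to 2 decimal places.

Sorted: 2.4, 2.5, 2.6, 2.7, 2.8, 2.9, 3.0, 3.1, 3.3, 3.4, 3.5, 3.6, 3.9, 4.1, 4.2, 4.4, 4.5.
n = 17.
(a) r = 10.6; between ranks 10 (3.4) and 11 (3.5): 3.46.
(b) r = 10.8; between ranks 10 (3.4) and 11 (3.5): 3.48.
|3.46 − 3.48| = 0.02.

0.02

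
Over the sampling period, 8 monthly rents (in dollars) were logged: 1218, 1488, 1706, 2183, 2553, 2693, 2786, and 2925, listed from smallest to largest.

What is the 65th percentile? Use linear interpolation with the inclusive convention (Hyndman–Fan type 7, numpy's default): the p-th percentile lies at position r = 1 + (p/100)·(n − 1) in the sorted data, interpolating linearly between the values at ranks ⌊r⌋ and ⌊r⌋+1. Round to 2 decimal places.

2630.00

n = 8.
r = 1 + (65/100)·(8 − 1) = 1 + 4.55 = 5.55.
Rank 5 is 2553 and rank 6 is 2693.
Interpolate: 2553 + 0.55·(2693 − 2553) = 2553 + 0.55·140 = 2630.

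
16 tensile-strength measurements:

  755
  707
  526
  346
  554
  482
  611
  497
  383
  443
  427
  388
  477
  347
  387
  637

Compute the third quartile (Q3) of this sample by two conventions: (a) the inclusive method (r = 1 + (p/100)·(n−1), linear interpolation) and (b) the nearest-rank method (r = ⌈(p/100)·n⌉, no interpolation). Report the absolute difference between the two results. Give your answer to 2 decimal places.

Sorted: 346, 347, 383, 387, 388, 427, 443, 477, 482, 497, 526, 554, 611, 637, 707, 755.
n = 16.
(a) r = 12.25; between ranks 12 (554) and 13 (611): 568.25.
(b) the nearest-rank method: rank 12 → 554.
|568.25 − 554| = 14.25.

14.25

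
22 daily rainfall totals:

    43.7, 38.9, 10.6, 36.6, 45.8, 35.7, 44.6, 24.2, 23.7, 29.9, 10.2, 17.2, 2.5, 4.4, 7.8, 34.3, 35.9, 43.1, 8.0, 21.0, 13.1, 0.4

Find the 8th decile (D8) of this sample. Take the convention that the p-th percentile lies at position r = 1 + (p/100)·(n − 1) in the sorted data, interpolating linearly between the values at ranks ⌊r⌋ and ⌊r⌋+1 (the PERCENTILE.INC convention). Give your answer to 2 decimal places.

38.44

Sorted: 0.4, 2.5, 4.4, 7.8, 8.0, 10.2, 10.6, 13.1, 17.2, 21.0, 23.7, 24.2, 29.9, 34.3, 35.7, 35.9, 36.6, 38.9, 43.1, 43.7, 44.6, 45.8.
n = 22.
r = 1 + (80/100)·(22 − 1) = 1 + 16.8 = 17.8.
Rank 17 is 36.6 and rank 18 is 38.9.
Interpolate: 36.6 + 0.8·(38.9 − 36.6) = 36.6 + 0.8·2.3 = 38.44.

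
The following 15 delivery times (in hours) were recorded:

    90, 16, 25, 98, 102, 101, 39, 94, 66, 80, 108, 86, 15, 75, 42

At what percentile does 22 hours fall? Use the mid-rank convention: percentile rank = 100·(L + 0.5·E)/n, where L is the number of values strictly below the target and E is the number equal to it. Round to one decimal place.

Sorted: 15, 16, 25, 39, 42, 66, 75, 80, 86, 90, 94, 98, 101, 102, 108.
Count below 22: L = 2; count equal: E = 0; n = 15.
Percentile rank = 100·(2 + 0.5·0)/15 = 100·2/15 = 13.33.

13.3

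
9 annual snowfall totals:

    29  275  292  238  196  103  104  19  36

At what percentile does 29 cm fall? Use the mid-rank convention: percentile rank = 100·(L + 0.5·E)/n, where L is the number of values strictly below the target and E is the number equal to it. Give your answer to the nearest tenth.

Sorted: 19, 29, 36, 103, 104, 196, 238, 275, 292.
Count below 29: L = 1; count equal: E = 1; n = 9.
Percentile rank = 100·(1 + 0.5·1)/9 = 100·1.5/9 = 16.67.

16.7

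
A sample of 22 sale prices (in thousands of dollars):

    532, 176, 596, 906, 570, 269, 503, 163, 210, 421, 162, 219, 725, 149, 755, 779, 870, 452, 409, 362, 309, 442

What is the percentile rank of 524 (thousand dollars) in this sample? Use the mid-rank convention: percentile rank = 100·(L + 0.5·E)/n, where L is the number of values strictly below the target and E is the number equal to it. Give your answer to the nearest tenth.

63.6

Sorted: 149, 162, 163, 176, 210, 219, 269, 309, 362, 409, 421, 442, 452, 503, 532, 570, 596, 725, 755, 779, 870, 906.
Count below 524: L = 14; count equal: E = 0; n = 22.
Percentile rank = 100·(14 + 0.5·0)/22 = 100·14/22 = 63.64.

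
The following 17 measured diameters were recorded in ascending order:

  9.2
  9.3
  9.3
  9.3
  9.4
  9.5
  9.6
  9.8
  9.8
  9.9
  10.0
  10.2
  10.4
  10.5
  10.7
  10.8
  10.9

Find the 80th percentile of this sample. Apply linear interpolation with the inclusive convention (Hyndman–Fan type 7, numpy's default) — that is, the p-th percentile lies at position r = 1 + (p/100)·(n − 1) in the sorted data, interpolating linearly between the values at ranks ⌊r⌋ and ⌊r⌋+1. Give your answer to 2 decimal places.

10.48

n = 17.
r = 1 + (80/100)·(17 − 1) = 1 + 12.8 = 13.8.
Rank 13 is 10.4 and rank 14 is 10.5.
Interpolate: 10.4 + 0.8·(10.5 − 10.4) = 10.4 + 0.8·0.1 = 10.48.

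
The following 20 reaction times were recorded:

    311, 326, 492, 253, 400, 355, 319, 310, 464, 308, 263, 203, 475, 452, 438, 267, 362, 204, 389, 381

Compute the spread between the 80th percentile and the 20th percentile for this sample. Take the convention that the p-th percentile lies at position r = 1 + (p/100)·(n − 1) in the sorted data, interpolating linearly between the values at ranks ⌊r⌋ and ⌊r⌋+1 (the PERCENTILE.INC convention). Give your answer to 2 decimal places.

174.60

Sorted: 203, 204, 253, 263, 267, 308, 310, 311, 319, 326, 355, 362, 381, 389, 400, 438, 452, 464, 475, 492.
n = 20.
P20: r = 4.8; ranks 4–5 are 263, 267; interpolating gives 266.2.
P80: r = 16.2; ranks 16–17 are 438, 452; interpolating gives 440.8.
Difference: 440.8 − 266.2 = 174.6.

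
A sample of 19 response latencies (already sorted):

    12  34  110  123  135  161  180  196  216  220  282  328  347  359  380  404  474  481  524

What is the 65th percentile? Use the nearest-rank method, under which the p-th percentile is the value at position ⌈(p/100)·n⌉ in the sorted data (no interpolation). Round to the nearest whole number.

n = 19.
Position = ⌈65/100 · 19⌉ = ⌈12.35⌉ = 13.
The value at rank 13 is 347.

347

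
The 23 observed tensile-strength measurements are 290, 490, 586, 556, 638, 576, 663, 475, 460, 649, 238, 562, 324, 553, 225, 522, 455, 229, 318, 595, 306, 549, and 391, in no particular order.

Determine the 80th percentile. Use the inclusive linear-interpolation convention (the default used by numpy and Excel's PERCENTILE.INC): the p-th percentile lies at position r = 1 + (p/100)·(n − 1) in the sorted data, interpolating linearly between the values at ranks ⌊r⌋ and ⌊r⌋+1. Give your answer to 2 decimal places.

Sorted: 225, 229, 238, 290, 306, 318, 324, 391, 455, 460, 475, 490, 522, 549, 553, 556, 562, 576, 586, 595, 638, 649, 663.
n = 23.
r = 1 + (80/100)·(23 − 1) = 1 + 17.6 = 18.6.
Rank 18 is 576 and rank 19 is 586.
Interpolate: 576 + 0.6·(586 − 576) = 576 + 0.6·10 = 582.

582.00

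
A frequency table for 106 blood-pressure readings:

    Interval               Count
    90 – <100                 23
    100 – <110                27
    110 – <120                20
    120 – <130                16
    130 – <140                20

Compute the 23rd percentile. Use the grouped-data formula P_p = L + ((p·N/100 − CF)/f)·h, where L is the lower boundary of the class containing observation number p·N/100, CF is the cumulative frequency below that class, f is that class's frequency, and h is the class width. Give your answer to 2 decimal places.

100.51

N = 106; target position k = 23/100 · 106 = 24.38.
Cumulative frequencies: 23, 50, 70, 86, 106.
Observation 24.38 falls in the class 100 – <110.
L = 100, CF = 23, f = 27, h = 10.
P23 = 100 + ((24.38 − 23)/27)·10 = 100 + 0.511111 = 100.511.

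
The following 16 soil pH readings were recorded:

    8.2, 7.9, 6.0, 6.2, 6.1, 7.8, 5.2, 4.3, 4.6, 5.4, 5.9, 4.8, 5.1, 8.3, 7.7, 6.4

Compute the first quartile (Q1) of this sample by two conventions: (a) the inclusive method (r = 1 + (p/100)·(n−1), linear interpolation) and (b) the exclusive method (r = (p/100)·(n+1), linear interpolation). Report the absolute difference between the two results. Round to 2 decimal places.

Sorted: 4.3, 4.6, 4.8, 5.1, 5.2, 5.4, 5.9, 6.0, 6.1, 6.2, 6.4, 7.7, 7.8, 7.9, 8.2, 8.3.
n = 16.
(a) r = 4.75; between ranks 4 (5.1) and 5 (5.2): 5.175.
(b) r = 4.25; between ranks 4 (5.1) and 5 (5.2): 5.125.
|5.175 − 5.125| = 0.05.

0.05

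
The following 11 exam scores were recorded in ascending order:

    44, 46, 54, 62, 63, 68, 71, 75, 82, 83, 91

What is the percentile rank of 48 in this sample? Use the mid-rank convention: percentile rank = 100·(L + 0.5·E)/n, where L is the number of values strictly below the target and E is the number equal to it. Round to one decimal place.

18.2

Count below 48: L = 2; count equal: E = 0; n = 11.
Percentile rank = 100·(2 + 0.5·0)/11 = 100·2/11 = 18.18.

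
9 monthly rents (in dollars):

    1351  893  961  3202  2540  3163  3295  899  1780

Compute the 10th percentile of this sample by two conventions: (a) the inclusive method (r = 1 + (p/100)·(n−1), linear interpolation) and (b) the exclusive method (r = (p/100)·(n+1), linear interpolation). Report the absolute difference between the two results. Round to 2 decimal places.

Sorted: 893, 899, 961, 1351, 1780, 2540, 3163, 3202, 3295.
n = 9.
(a) r = 1.8; between ranks 1 (893) and 2 (899): 897.8.
(b) r = 1 → value at rank 1 = 893.
|897.8 − 893| = 4.8.

4.80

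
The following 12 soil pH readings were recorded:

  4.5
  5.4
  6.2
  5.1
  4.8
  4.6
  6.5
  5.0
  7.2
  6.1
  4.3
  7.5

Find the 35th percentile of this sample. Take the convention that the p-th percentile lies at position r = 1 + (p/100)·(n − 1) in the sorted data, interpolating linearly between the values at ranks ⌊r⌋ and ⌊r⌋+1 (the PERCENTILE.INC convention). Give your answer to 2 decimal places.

Sorted: 4.3, 4.5, 4.6, 4.8, 5.0, 5.1, 5.4, 6.1, 6.2, 6.5, 7.2, 7.5.
n = 12.
r = 1 + (35/100)·(12 − 1) = 1 + 3.85 = 4.85.
Rank 4 is 4.8 and rank 5 is 5.0.
Interpolate: 4.8 + 0.85·(5.0 − 4.8) = 4.8 + 0.85·0.2 = 4.97.

4.97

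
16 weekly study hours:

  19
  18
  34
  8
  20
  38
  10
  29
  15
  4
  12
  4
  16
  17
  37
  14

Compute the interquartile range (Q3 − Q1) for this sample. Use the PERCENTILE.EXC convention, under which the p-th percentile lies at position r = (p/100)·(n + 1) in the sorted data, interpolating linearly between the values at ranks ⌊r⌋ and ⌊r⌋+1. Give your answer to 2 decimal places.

16.25

Sorted: 4, 4, 8, 10, 12, 14, 15, 16, 17, 18, 19, 20, 29, 34, 37, 38.
n = 16.
P25: r = 4.25; ranks 4–5 are 10, 12; interpolating gives 10.5.
P75: r = 12.75; ranks 12–13 are 20, 29; interpolating gives 26.75.
Difference: 26.75 − 10.5 = 16.25.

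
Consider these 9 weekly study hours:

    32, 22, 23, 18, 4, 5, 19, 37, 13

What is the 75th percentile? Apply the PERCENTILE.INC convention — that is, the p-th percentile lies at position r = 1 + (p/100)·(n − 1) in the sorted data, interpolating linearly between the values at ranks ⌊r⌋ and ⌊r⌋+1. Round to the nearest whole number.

Sorted: 4, 5, 13, 18, 19, 22, 23, 32, 37.
n = 9.
r = 1 + (75/100)·(9 − 1) = 1 + 6 = 7.
r is an integer, so P75 is the value at rank 7: 23.

23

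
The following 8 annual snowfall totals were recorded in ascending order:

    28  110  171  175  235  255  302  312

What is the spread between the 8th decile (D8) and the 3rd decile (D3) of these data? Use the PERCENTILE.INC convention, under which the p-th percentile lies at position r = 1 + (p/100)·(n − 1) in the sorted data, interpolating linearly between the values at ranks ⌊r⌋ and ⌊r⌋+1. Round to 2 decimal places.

n = 8.
P30: r = 3.1; ranks 3–4 are 171, 175; interpolating gives 171.4.
P80: r = 6.6; ranks 6–7 are 255, 302; interpolating gives 283.2.
Difference: 283.2 − 171.4 = 111.8.

111.80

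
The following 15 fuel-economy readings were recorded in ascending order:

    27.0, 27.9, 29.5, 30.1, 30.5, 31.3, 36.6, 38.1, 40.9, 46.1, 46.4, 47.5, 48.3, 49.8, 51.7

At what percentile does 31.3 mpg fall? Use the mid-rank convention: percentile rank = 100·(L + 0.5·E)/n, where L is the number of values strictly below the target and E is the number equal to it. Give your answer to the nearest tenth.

Count below 31.3: L = 5; count equal: E = 1; n = 15.
Percentile rank = 100·(5 + 0.5·1)/15 = 100·5.5/15 = 36.67.

36.7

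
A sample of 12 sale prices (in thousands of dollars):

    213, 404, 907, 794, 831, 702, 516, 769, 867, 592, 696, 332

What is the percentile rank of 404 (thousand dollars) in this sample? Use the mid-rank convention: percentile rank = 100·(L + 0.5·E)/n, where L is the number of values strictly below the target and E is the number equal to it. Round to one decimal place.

20.8

Sorted: 213, 332, 404, 516, 592, 696, 702, 769, 794, 831, 867, 907.
Count below 404: L = 2; count equal: E = 1; n = 12.
Percentile rank = 100·(2 + 0.5·1)/12 = 100·2.5/12 = 20.83.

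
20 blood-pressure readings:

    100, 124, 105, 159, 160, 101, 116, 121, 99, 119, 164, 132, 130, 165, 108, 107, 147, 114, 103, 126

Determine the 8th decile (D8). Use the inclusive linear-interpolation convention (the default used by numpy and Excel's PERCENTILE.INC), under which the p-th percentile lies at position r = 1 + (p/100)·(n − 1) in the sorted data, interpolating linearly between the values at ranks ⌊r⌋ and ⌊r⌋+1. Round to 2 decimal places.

Sorted: 99, 100, 101, 103, 105, 107, 108, 114, 116, 119, 121, 124, 126, 130, 132, 147, 159, 160, 164, 165.
n = 20.
r = 1 + (80/100)·(20 − 1) = 1 + 15.2 = 16.2.
Rank 16 is 147 and rank 17 is 159.
Interpolate: 147 + 0.2·(159 − 147) = 147 + 0.2·12 = 149.4.

149.40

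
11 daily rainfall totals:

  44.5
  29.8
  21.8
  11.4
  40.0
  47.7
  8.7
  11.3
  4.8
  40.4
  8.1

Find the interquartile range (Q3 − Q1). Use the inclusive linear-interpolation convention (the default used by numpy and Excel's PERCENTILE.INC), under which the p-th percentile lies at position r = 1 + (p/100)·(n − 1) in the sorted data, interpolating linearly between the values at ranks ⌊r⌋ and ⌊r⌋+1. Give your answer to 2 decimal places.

Sorted: 4.8, 8.1, 8.7, 11.3, 11.4, 21.8, 29.8, 40.0, 40.4, 44.5, 47.7.
n = 11.
P25: r = 3.5; ranks 3–4 are 8.7, 11.3; interpolating gives 10.
P75: r = 8.5; ranks 8–9 are 40.0, 40.4; interpolating gives 40.2.
Difference: 40.2 − 10 = 30.2.

30.20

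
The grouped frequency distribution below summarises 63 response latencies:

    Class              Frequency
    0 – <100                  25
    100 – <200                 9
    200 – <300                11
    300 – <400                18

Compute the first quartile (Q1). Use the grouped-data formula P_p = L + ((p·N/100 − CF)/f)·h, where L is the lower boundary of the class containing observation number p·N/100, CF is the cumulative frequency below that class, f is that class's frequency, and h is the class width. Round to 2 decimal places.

63.00

N = 63; target position k = 25/100 · 63 = 15.75.
Cumulative frequencies: 25, 34, 45, 63.
Observation 15.75 falls in the class 0 – <100.
L = 0, CF = 0, f = 25, h = 100.
P25 = 0 + ((15.75 − 0)/25)·100 = 0 + 63 = 63.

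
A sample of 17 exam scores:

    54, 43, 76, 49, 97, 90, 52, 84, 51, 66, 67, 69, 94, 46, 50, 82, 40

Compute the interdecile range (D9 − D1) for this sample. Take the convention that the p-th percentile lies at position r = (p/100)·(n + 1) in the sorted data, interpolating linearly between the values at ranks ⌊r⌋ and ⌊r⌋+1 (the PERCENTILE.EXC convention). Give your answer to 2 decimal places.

52.20

Sorted: 40, 43, 46, 49, 50, 51, 52, 54, 66, 67, 69, 76, 82, 84, 90, 94, 97.
n = 17.
P10: r = 1.8; ranks 1–2 are 40, 43; interpolating gives 42.4.
P90: r = 16.2; ranks 16–17 are 94, 97; interpolating gives 94.6.
Difference: 94.6 − 42.4 = 52.2.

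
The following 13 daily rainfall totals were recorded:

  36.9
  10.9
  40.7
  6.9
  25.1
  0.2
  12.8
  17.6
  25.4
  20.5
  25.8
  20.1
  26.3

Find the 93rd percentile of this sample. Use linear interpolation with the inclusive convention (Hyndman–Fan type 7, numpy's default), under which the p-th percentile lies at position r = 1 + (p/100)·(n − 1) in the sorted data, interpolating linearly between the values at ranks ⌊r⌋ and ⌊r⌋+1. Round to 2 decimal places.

Sorted: 0.2, 6.9, 10.9, 12.8, 17.6, 20.1, 20.5, 25.1, 25.4, 25.8, 26.3, 36.9, 40.7.
n = 13.
r = 1 + (93/100)·(13 − 1) = 1 + 11.16 = 12.16.
Rank 12 is 36.9 and rank 13 is 40.7.
Interpolate: 36.9 + 0.16·(40.7 − 36.9) = 36.9 + 0.16·3.8 = 37.508.

37.51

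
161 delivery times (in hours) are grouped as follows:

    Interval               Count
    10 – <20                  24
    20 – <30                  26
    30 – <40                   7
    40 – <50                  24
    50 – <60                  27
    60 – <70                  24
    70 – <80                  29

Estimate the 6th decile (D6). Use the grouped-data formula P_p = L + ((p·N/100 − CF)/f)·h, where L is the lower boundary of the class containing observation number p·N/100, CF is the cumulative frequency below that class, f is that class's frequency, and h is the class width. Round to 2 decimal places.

55.78

N = 161; target position k = 60/100 · 161 = 96.6.
Cumulative frequencies: 24, 50, 57, 81, 108, 132, 161.
Observation 96.6 falls in the class 50 – <60.
L = 50, CF = 81, f = 27, h = 10.
P60 = 50 + ((96.6 − 81)/27)·10 = 50 + 5.77778 = 55.7778.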